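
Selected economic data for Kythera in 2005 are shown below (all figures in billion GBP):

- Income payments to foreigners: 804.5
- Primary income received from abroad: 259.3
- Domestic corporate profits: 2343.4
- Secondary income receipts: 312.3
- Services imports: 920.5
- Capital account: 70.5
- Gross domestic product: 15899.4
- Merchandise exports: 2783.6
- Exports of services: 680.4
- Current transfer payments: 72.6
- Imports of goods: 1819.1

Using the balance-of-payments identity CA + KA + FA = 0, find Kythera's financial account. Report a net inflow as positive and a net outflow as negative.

Goods balance = 2783.6 - 1819.1 = 964.5
Services balance = 680.4 - 920.5 = -240.1
Trade balance (goods + services) = 964.5 + (-240.1) = 724.4
Net primary income = 259.3 - 804.5 = -545.2
Net secondary income = 312.3 - 72.6 = 239.7
Current account = 724.4 + (-545.2) + 239.7 = 418.9
Financial account = -(418.9 + 70.5) = -489.4

-489.4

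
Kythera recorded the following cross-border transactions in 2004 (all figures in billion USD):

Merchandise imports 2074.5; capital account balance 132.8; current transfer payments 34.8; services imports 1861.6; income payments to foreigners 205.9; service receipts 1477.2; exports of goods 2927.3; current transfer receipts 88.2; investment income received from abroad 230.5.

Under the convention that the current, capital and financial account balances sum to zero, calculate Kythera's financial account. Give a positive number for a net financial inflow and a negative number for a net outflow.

Goods balance = 2927.3 - 2074.5 = 852.8
Services balance = 1477.2 - 1861.6 = -384.4
Trade balance (goods + services) = 852.8 + (-384.4) = 468.4
Net primary income = 230.5 - 205.9 = 24.6
Net secondary income = 88.2 - 34.8 = 53.4
Current account = 468.4 + 24.6 + 53.4 = 546.4
Financial account = -(546.4 + 132.8) = -679.2

-679.2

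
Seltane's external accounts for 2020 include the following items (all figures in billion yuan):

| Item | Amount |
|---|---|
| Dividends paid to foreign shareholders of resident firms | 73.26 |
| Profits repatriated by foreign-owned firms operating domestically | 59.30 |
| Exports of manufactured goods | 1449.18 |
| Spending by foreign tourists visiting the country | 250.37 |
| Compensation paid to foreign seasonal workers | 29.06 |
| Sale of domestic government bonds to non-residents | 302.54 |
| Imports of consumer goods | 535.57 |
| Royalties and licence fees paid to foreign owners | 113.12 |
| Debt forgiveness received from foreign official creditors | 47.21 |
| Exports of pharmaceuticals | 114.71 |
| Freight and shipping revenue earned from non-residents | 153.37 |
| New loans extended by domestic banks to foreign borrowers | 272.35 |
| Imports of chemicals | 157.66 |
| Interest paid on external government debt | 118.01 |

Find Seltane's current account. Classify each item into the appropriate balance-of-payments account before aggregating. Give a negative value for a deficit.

Goods: -157.66 + 1449.18 - 535.57 + 114.71 = 870.66
Services: 250.37 + 153.37 - 113.12 = 290.62
Primary income: -29.06 - 59.30 - 73.26 - 118.01 = -279.63
Current account = 870.66 + 290.62 + (-279.63) = 881.65
(Excluded from the current account — financial account: sale of domestic government bonds to non-residents 302.54, new loans extended by domestic banks to foreign borrowers 272.35; capital account: debt forgiveness received from foreign official creditors 47.21.)

881.65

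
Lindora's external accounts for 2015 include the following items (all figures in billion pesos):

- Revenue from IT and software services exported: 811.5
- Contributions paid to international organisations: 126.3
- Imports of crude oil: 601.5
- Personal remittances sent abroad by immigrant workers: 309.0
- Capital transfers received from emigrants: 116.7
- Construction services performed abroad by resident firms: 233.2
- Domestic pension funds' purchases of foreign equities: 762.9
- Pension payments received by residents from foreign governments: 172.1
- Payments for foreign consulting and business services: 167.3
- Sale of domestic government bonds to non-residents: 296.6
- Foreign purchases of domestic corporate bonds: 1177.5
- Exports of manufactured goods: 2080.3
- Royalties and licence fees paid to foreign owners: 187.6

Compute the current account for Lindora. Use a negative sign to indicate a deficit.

Goods: 2080.3 - 601.5 = 1478.8
Services: 233.2 + 811.5 - 167.3 - 187.6 = 689.8
Secondary income: -309.0 + 172.1 - 126.3 = -263.2
Current account = 1478.8 + 689.8 + (-263.2) = 1905.4
(Excluded from the current account — capital account: capital transfers received from emigrants 116.7; financial account: domestic pension funds' purchases of foreign equities 762.9, sale of domestic government bonds to non-residents 296.6, foreign purchases of domestic corporate bonds 1177.5.)

1905.4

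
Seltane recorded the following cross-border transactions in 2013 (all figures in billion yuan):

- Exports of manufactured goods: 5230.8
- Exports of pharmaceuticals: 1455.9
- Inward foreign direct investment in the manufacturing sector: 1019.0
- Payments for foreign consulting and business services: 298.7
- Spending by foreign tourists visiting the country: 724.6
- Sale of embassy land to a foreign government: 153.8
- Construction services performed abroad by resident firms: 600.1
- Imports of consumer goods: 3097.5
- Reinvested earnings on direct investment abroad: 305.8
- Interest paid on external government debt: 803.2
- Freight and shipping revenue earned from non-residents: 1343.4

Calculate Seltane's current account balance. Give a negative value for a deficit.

Goods: 1455.9 - 3097.5 + 5230.8 = 3589.2
Services: 600.1 + 724.6 + 1343.4 - 298.7 = 2369.4
Primary income: 305.8 - 803.2 = -497.4
Current account = 3589.2 + 2369.4 + (-497.4) = 5461.2
(Excluded from the current account — financial account: inward foreign direct investment in the manufacturing sector 1019.0; capital account: sale of embassy land to a foreign government 153.8.)

5461.2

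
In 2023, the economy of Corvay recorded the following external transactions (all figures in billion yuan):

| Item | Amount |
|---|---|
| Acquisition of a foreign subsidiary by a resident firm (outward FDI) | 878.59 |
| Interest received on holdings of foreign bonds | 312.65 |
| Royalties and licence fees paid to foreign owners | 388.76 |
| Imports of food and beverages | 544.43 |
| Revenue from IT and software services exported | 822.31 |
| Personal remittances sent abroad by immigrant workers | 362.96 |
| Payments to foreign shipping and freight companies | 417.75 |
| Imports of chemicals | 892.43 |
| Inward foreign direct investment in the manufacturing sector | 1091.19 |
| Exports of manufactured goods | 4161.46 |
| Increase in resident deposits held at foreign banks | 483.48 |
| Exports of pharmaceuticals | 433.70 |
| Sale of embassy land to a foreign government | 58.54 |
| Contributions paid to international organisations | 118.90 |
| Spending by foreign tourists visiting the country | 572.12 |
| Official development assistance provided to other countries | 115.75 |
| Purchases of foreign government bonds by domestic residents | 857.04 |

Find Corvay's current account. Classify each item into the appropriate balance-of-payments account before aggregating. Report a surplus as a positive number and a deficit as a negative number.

Goods: -544.43 + 4161.46 + 433.70 - 892.43 = 3158.30
Services: -388.76 + 572.12 + 822.31 - 417.75 = 587.92
Primary income: 312.65
Secondary income: -362.96 - 118.90 - 115.75 = -597.61
Current account = 3158.30 + 587.92 + 312.65 + (-597.61) = 3461.26
(Excluded from the current account — financial account: acquisition of a foreign subsidiary by a resident firm (outward FDI) 878.59, inward foreign direct investment in the manufacturing sector 1091.19, increase in resident deposits held at foreign banks 483.48, purchases of foreign government bonds by domestic residents 857.04; capital account: sale of embassy land to a foreign government 58.54.)

3461.26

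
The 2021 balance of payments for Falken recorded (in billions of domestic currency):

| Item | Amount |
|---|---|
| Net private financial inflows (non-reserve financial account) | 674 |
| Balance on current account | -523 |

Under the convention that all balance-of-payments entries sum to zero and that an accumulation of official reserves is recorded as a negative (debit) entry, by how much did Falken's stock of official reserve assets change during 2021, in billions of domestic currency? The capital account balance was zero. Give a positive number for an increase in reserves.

Official reserve transactions balance = -((-523) + 674) = -151
An accumulation of reserves is recorded as a debit (negative entry), so the change in the stock of reserves is the negative of that balance.
Change in official reserves = -(-151) = 151

151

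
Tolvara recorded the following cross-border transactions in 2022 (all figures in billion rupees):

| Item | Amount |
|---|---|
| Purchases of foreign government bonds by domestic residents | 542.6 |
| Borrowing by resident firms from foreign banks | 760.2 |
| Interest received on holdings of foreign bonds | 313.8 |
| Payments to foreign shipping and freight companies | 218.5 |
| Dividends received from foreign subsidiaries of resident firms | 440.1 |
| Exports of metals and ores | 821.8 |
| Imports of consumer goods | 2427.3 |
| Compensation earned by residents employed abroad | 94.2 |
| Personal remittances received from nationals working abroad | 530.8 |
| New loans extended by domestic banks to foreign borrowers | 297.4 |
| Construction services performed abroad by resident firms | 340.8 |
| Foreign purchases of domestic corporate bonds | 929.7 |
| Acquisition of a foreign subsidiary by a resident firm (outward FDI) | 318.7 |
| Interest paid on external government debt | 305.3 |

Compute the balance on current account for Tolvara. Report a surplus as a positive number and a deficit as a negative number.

Goods: -2427.3 + 821.8 = -1605.5
Services: -218.5 + 340.8 = 122.3
Primary income: 440.1 - 305.3 + 94.2 + 313.8 = 542.8
Secondary income: 530.8
Current account = (-1605.5) + 122.3 + 542.8 + 530.8 = -409.6
(Excluded from the current account — financial account: purchases of foreign government bonds by domestic residents 542.6, borrowing by resident firms from foreign banks 760.2, new loans extended by domestic banks to foreign borrowers 297.4, foreign purchases of domestic corporate bonds 929.7, acquisition of a foreign subsidiary by a resident firm (outward FDI) 318.7.)

-409.6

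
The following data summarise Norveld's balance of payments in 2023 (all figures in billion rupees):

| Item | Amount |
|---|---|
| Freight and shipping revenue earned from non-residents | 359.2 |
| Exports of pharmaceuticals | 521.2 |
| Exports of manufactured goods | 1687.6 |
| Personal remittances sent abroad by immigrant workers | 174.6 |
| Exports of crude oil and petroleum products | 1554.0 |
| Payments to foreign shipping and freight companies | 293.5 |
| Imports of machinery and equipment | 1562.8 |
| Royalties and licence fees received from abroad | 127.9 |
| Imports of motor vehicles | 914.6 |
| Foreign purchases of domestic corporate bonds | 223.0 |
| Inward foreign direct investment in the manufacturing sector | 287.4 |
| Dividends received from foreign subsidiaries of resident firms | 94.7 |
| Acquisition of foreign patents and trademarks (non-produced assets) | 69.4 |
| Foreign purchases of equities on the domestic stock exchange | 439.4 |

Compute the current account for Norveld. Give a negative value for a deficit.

Goods: 1687.6 + 521.2 - 914.6 - 1562.8 + 1554.0 = 1285.4
Services: -293.5 + 127.9 + 359.2 = 193.6
Primary income: 94.7
Secondary income: -174.6
Current account = 1285.4 + 193.6 + 94.7 + (-174.6) = 1399.1
(Excluded from the current account — financial account: foreign purchases of domestic corporate bonds 223.0, inward foreign direct investment in the manufacturing sector 287.4, foreign purchases of equities on the domestic stock exchange 439.4; capital account: acquisition of foreign patents and trademarks (non-produced assets) 69.4.)

1399.1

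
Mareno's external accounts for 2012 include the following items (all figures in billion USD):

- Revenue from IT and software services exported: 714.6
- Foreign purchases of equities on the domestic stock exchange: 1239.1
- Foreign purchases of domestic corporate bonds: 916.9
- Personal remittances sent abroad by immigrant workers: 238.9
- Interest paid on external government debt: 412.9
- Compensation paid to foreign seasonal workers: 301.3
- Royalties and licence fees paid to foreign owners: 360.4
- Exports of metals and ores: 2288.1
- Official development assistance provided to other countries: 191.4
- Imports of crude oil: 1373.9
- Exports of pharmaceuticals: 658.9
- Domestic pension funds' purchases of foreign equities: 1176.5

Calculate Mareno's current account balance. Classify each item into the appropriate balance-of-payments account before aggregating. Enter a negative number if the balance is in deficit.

782.8

Goods: 658.9 + 2288.1 - 1373.9 = 1573.1
Services: 714.6 - 360.4 = 354.2
Primary income: -412.9 - 301.3 = -714.2
Secondary income: -238.9 - 191.4 = -430.3
Current account = 1573.1 + 354.2 + (-714.2) + (-430.3) = 782.8
(Excluded from the current account — financial account: foreign purchases of equities on the domestic stock exchange 1239.1, foreign purchases of domestic corporate bonds 916.9, domestic pension funds' purchases of foreign equities 1176.5.)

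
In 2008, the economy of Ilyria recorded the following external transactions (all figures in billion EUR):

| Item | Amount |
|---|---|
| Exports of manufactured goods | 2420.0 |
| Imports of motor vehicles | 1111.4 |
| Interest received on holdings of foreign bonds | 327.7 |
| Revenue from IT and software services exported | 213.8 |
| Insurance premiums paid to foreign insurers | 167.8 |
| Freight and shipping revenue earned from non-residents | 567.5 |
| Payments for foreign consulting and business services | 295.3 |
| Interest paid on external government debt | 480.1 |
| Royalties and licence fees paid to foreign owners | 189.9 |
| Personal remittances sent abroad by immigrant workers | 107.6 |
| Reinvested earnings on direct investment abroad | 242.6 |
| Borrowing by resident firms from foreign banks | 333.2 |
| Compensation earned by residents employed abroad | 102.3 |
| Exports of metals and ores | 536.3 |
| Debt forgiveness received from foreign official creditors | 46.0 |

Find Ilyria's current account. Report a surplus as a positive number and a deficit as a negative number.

Goods: -1111.4 + 536.3 + 2420.0 = 1844.9
Services: -295.3 - 189.9 + 567.5 + 213.8 - 167.8 = 128.3
Primary income: -480.1 + 102.3 + 327.7 + 242.6 = 192.5
Secondary income: -107.6
Current account = 1844.9 + 128.3 + 192.5 + (-107.6) = 2058.1
(Excluded from the current account — financial account: borrowing by resident firms from foreign banks 333.2; capital account: debt forgiveness received from foreign official creditors 46.0.)

2058.1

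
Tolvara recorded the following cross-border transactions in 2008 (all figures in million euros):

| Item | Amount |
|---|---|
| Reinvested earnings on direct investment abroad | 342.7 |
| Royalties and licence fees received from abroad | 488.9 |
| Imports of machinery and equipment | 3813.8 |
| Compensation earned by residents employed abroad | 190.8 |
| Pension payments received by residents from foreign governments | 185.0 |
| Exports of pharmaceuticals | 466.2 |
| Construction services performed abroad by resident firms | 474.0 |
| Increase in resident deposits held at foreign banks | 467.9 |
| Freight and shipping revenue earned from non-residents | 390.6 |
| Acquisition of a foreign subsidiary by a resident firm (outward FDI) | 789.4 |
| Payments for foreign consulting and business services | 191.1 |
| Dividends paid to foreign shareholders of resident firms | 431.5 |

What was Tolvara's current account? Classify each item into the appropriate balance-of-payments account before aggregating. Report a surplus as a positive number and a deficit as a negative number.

-1898.2

Goods: -3813.8 + 466.2 = -3347.6
Services: 488.9 - 191.1 + 474.0 + 390.6 = 1162.4
Primary income: 342.7 - 431.5 + 190.8 = 102.0
Secondary income: 185.0
Current account = (-3347.6) + 1162.4 + 102.0 + 185.0 = -1898.2
(Excluded from the current account — financial account: increase in resident deposits held at foreign banks 467.9, acquisition of a foreign subsidiary by a resident firm (outward FDI) 789.4.)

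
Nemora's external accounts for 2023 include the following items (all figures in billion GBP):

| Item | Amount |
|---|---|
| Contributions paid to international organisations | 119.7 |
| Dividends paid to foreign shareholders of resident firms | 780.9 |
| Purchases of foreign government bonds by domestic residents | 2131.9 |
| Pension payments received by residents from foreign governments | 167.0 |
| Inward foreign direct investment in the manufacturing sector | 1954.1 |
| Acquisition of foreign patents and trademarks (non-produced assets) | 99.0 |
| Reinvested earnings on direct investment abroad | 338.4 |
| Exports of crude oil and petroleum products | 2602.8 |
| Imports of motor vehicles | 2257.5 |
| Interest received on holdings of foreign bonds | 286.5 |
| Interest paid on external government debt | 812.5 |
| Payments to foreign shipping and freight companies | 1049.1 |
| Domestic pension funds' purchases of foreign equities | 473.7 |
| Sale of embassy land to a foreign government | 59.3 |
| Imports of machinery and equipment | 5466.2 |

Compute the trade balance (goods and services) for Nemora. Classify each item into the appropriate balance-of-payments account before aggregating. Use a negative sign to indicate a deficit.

-6170.0

Goods: -2257.5 + 2602.8 - 5466.2 = -5120.9
Services: -1049.1
Trade balance = -5120.9 + (-1049.1) = -6170.0
(Excluded from the trade balance — secondary income: contributions paid to international organisations 119.7, pension payments received by residents from foreign governments 167.0; primary income: dividends paid to foreign shareholders of resident firms 780.9, reinvested earnings on direct investment abroad 338.4, interest received on holdings of foreign bonds 286.5, interest paid on external government debt 812.5; financial account: purchases of foreign government bonds by domestic residents 2131.9, inward foreign direct investment in the manufacturing sector 1954.1, domestic pension funds' purchases of foreign equities 473.7; capital account: acquisition of foreign patents and trademarks (non-produced assets) 99.0, sale of embassy land to a foreign government 59.3.)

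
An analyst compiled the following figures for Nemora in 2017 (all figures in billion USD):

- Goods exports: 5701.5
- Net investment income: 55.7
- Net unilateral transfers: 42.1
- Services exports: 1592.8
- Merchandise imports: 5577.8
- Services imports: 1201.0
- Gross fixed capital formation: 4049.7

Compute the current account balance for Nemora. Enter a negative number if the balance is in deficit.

Goods balance = 5701.5 - 5577.8 = 123.7
Services balance = 1592.8 - 1201.0 = 391.8
Trade balance (goods + services) = 123.7 + 391.8 = 515.5
Net primary income = 55.7
Net secondary income = 42.1
Current account = 515.5 + 55.7 + 42.1 = 613.3

613.3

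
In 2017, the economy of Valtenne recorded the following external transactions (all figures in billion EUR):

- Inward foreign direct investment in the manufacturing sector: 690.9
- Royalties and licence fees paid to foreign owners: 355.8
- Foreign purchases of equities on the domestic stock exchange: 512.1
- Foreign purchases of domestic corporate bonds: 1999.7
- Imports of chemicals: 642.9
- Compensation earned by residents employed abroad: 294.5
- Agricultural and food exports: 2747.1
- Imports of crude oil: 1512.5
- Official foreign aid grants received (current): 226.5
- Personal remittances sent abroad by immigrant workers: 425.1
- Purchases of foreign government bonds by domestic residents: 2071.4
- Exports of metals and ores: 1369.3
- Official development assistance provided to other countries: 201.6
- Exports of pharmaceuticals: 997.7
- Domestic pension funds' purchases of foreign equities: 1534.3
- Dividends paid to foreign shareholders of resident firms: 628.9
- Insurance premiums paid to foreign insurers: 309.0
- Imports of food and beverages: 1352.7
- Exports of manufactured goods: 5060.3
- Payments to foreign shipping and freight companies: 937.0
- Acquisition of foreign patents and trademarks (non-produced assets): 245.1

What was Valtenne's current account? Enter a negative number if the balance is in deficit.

Goods: -642.9 + 997.7 + 2747.1 - 1352.7 - 1512.5 + 5060.3 + 1369.3 = 6666.3
Services: -937.0 - 355.8 - 309.0 = -1601.8
Primary income: 294.5 - 628.9 = -334.4
Secondary income: 226.5 - 201.6 - 425.1 = -400.2
Current account = 6666.3 + (-1601.8) + (-334.4) + (-400.2) = 4329.9
(Excluded from the current account — financial account: inward foreign direct investment in the manufacturing sector 690.9, foreign purchases of equities on the domestic stock exchange 512.1, foreign purchases of domestic corporate bonds 1999.7, purchases of foreign government bonds by domestic residents 2071.4, domestic pension funds' purchases of foreign equities 1534.3; capital account: acquisition of foreign patents and trademarks (non-produced assets) 245.1.)

4329.9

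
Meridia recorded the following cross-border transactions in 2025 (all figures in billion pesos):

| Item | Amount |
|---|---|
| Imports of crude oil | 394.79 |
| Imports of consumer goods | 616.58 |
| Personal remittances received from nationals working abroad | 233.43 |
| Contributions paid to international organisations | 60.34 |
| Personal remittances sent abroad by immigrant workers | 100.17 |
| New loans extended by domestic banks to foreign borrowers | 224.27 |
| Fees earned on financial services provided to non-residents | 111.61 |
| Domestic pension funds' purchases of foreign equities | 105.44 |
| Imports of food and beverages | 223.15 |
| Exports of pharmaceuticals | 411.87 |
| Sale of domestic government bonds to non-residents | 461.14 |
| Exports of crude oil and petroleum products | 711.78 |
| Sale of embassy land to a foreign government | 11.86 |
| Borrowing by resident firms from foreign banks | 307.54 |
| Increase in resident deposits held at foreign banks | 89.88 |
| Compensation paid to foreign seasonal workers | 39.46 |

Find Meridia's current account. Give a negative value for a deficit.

Goods: -616.58 + 711.78 + 411.87 - 223.15 - 394.79 = -110.87
Services: 111.61
Primary income: -39.46
Secondary income: 233.43 - 100.17 - 60.34 = 72.92
Current account = (-110.87) + 111.61 + (-39.46) + 72.92 = 34.20
(Excluded from the current account — financial account: new loans extended by domestic banks to foreign borrowers 224.27, domestic pension funds' purchases of foreign equities 105.44, sale of domestic government bonds to non-residents 461.14, borrowing by resident firms from foreign banks 307.54, increase in resident deposits held at foreign banks 89.88; capital account: sale of embassy land to a foreign government 11.86.)

34.20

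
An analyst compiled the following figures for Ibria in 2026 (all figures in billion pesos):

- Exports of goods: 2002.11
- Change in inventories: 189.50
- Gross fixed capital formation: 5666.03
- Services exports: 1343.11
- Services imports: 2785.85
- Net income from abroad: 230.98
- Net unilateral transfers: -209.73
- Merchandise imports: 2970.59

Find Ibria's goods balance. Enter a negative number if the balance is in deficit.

-968.48

Goods balance = 2002.11 - 2970.59 = -968.48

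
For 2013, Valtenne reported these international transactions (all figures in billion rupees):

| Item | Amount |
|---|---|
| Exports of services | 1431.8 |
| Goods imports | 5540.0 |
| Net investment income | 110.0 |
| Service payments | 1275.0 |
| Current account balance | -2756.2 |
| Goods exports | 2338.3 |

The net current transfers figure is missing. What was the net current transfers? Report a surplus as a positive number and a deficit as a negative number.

178.7

Current account = goods balance + services balance + net primary income + net secondary income
Sum of the known components = -2934.9
Net current transfers = CA - (known components) = -2756.2 - (-2934.9) = 178.7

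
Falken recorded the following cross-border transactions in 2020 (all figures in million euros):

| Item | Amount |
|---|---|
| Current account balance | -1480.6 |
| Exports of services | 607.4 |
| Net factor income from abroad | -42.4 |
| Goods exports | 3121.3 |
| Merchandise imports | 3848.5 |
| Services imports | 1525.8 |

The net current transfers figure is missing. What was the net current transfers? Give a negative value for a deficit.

Current account = goods balance + services balance + net primary income + net secondary income
Sum of the known components = -1688.0
Net current transfers = CA - (known components) = -1480.6 - (-1688.0) = 207.4

207.4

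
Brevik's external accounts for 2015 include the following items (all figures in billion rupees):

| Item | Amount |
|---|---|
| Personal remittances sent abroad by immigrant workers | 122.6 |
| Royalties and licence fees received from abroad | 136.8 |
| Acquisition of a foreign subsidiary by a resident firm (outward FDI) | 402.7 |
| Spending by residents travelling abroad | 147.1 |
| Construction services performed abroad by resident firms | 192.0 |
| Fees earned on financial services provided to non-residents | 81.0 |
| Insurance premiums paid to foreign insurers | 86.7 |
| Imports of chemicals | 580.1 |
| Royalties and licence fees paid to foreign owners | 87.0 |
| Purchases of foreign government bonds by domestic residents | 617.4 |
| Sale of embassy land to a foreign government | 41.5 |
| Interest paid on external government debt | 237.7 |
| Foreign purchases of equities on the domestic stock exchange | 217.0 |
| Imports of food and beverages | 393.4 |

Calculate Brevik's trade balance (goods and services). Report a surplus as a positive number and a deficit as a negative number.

Goods: -580.1 - 393.4 = -973.5
Services: -87.0 + 192.0 + 136.8 + 81.0 - 147.1 - 86.7 = 89.0
Trade balance = -973.5 + 89.0 = -884.5
(Excluded from the trade balance — secondary income: personal remittances sent abroad by immigrant workers 122.6; financial account: acquisition of a foreign subsidiary by a resident firm (outward FDI) 402.7, purchases of foreign government bonds by domestic residents 617.4, foreign purchases of equities on the domestic stock exchange 217.0; capital account: sale of embassy land to a foreign government 41.5; primary income: interest paid on external government debt 237.7.)

-884.5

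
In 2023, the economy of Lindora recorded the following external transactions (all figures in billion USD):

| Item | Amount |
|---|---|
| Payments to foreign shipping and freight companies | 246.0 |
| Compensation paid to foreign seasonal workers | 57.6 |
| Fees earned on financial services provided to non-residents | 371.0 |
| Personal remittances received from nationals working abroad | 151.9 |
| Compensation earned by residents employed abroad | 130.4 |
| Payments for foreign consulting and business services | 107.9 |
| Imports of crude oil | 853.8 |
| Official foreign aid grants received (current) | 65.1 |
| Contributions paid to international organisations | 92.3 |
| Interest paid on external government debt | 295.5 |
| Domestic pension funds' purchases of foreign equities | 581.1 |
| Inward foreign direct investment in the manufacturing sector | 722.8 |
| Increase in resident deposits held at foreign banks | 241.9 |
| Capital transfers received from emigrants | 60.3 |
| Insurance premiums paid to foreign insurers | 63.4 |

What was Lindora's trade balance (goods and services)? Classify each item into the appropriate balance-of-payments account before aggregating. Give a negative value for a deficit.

-900.1

Goods: -853.8
Services: -246.0 - 63.4 - 107.9 + 371.0 = -46.3
Trade balance = -853.8 + (-46.3) = -900.1
(Excluded from the trade balance — primary income: compensation paid to foreign seasonal workers 57.6, compensation earned by residents employed abroad 130.4, interest paid on external government debt 295.5; secondary income: personal remittances received from nationals working abroad 151.9, official foreign aid grants received (current) 65.1, contributions paid to international organisations 92.3; financial account: domestic pension funds' purchases of foreign equities 581.1, inward foreign direct investment in the manufacturing sector 722.8, increase in resident deposits held at foreign banks 241.9; capital account: capital transfers received from emigrants 60.3.)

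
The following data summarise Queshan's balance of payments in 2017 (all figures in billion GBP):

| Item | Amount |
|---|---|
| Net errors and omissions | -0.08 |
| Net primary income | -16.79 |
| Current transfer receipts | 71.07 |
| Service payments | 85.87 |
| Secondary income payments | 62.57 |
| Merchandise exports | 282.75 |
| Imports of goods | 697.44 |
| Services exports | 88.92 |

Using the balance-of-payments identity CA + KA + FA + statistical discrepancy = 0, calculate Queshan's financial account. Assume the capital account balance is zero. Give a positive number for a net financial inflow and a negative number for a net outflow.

420.01

Goods balance = 282.75 - 697.44 = -414.69
Services balance = 88.92 - 85.87 = 3.05
Trade balance (goods + services) = -414.69 + 3.05 = -411.64
Net primary income = -16.79
Net secondary income = 71.07 - 62.57 = 8.50
Current account = -411.64 + (-16.79) + 8.50 = -419.93
Financial account = -(-419.93 + (-0.08)) = 420.01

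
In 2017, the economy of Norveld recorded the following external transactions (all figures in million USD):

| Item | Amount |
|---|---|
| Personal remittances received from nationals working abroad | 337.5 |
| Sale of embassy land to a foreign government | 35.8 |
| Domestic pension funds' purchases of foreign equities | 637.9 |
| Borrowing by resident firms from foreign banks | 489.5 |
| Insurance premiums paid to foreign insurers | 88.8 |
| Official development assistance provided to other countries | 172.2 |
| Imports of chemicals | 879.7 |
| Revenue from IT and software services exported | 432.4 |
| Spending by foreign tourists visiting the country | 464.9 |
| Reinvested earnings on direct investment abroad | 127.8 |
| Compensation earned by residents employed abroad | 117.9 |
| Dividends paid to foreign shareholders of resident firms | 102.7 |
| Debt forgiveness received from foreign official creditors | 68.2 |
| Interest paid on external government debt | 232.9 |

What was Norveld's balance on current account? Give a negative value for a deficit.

Goods: -879.7
Services: 464.9 + 432.4 - 88.8 = 808.5
Primary income: 117.9 - 232.9 - 102.7 + 127.8 = -89.9
Secondary income: 337.5 - 172.2 = 165.3
Current account = (-879.7) + 808.5 + (-89.9) + 165.3 = 4.2
(Excluded from the current account — capital account: sale of embassy land to a foreign government 35.8, debt forgiveness received from foreign official creditors 68.2; financial account: domestic pension funds' purchases of foreign equities 637.9, borrowing by resident firms from foreign banks 489.5.)

4.2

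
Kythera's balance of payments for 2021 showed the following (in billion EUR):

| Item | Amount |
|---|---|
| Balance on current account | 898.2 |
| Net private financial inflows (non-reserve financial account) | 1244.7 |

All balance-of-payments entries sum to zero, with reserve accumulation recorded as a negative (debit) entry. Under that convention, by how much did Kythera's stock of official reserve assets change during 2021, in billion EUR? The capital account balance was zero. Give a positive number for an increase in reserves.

2142.9

Official reserve transactions balance = -(898.2 + 1244.7) = -2142.9
An accumulation of reserves is recorded as a debit (negative entry), so the change in the stock of reserves is the negative of that balance.
Change in official reserves = -(-2142.9) = 2142.9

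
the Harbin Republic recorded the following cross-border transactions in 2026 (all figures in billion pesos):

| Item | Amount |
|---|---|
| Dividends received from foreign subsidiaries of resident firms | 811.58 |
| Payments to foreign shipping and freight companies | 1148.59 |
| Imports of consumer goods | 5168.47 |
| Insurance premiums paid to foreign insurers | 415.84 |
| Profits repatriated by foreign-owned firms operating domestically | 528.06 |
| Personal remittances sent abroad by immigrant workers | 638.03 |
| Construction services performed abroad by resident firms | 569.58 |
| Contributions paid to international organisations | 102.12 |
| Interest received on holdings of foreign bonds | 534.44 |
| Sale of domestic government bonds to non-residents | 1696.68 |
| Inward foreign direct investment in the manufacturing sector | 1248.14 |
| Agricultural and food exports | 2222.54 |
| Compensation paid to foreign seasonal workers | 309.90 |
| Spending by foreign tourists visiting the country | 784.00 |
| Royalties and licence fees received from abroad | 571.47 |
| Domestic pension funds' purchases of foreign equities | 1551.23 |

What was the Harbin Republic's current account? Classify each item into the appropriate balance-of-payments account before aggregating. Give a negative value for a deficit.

Goods: -5168.47 + 2222.54 = -2945.93
Services: 571.47 - 1148.59 - 415.84 + 784.00 + 569.58 = 360.62
Primary income: 811.58 - 528.06 - 309.90 + 534.44 = 508.06
Secondary income: -638.03 - 102.12 = -740.15
Current account = (-2945.93) + 360.62 + 508.06 + (-740.15) = -2817.40
(Excluded from the current account — financial account: sale of domestic government bonds to non-residents 1696.68, inward foreign direct investment in the manufacturing sector 1248.14, domestic pension funds' purchases of foreign equities 1551.23.)

-2817.40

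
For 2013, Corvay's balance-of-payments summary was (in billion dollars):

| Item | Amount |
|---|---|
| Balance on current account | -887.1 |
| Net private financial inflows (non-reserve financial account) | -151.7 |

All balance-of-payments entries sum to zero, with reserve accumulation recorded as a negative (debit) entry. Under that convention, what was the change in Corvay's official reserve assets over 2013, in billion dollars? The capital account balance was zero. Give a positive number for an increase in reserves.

-1038.8

Official reserve transactions balance = -((-887.1) + (-151.7)) = 1038.8
An accumulation of reserves is recorded as a debit (negative entry), so the change in the stock of reserves is the negative of that balance.
Change in official reserves = -(1038.8) = -1038.8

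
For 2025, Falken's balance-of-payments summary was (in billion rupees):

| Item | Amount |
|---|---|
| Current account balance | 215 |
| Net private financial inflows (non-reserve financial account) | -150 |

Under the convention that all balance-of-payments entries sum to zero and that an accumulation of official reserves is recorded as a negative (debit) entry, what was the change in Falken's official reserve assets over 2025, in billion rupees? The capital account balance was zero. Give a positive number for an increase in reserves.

Official reserve transactions balance = -(215 + (-150)) = -65
An accumulation of reserves is recorded as a debit (negative entry), so the change in the stock of reserves is the negative of that balance.
Change in official reserves = -(-65) = 65

65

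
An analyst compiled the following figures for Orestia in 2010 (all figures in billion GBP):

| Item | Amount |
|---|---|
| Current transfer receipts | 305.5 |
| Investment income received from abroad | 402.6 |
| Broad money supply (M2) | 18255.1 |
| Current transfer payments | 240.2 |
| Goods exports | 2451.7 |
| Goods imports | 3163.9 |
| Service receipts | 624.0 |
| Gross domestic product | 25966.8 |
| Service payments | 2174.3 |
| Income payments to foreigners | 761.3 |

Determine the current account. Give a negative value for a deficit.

-2555.9

Goods balance = 2451.7 - 3163.9 = -712.2
Services balance = 624.0 - 2174.3 = -1550.3
Trade balance (goods + services) = -712.2 + (-1550.3) = -2262.5
Net primary income = 402.6 - 761.3 = -358.7
Net secondary income = 305.5 - 240.2 = 65.3
Current account = -2262.5 + (-358.7) + 65.3 = -2555.9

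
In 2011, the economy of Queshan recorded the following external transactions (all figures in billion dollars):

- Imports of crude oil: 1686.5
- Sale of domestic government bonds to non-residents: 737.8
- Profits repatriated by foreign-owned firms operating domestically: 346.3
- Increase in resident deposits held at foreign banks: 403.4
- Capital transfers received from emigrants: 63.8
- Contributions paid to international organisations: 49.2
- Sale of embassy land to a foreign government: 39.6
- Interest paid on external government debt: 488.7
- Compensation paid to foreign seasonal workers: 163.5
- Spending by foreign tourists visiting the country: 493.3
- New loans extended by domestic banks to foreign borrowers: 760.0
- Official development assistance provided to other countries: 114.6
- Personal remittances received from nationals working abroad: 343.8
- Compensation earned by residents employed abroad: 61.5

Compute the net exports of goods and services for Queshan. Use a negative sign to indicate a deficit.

-1193.2

Goods: -1686.5
Services: 493.3
Trade balance = -1686.5 + 493.3 = -1193.2
(Excluded from the trade balance — financial account: sale of domestic government bonds to non-residents 737.8, increase in resident deposits held at foreign banks 403.4, new loans extended by domestic banks to foreign borrowers 760.0; primary income: profits repatriated by foreign-owned firms operating domestically 346.3, interest paid on external government debt 488.7, compensation paid to foreign seasonal workers 163.5, compensation earned by residents employed abroad 61.5; capital account: capital transfers received from emigrants 63.8, sale of embassy land to a foreign government 39.6; secondary income: contributions paid to international organisations 49.2, official development assistance provided to other countries 114.6, personal remittances received from nationals working abroad 343.8.)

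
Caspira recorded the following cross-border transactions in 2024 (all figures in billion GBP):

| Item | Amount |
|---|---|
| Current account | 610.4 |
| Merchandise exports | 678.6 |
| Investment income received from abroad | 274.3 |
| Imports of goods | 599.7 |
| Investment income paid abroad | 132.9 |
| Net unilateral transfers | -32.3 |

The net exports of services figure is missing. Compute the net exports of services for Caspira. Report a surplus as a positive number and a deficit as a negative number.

422.4

Current account = goods balance + services balance + net primary income + net secondary income
Sum of the known components = 188.0
Net exports of services = CA - (known components) = 610.4 - 188.0 = 422.4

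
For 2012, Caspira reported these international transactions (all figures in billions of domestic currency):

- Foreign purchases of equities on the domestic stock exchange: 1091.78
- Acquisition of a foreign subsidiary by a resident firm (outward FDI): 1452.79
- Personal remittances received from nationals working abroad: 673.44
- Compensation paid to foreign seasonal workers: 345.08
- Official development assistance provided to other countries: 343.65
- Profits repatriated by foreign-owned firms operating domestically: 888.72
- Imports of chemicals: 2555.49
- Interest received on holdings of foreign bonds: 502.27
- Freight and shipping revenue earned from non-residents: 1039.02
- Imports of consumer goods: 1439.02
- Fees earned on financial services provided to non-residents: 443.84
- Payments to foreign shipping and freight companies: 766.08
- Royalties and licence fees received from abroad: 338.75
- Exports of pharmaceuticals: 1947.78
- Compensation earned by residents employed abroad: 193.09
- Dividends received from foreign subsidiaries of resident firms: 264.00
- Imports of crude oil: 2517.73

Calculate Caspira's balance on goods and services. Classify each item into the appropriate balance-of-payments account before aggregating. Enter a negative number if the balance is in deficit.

-3508.93

Goods: -2517.73 + 1947.78 - 1439.02 - 2555.49 = -4564.46
Services: 1039.02 + 338.75 - 766.08 + 443.84 = 1055.53
Trade balance = -4564.46 + 1055.53 = -3508.93
(Excluded from the trade balance — financial account: foreign purchases of equities on the domestic stock exchange 1091.78, acquisition of a foreign subsidiary by a resident firm (outward FDI) 1452.79; secondary income: personal remittances received from nationals working abroad 673.44, official development assistance provided to other countries 343.65; primary income: compensation paid to foreign seasonal workers 345.08, profits repatriated by foreign-owned firms operating domestically 888.72, interest received on holdings of foreign bonds 502.27, compensation earned by residents employed abroad 193.09, dividends received from foreign subsidiaries of resident firms 264.00.)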